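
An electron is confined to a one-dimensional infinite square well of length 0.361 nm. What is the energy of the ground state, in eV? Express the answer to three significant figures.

E_1 = 2.89 eV

For an infinite well E_n = n²h²/(8m_eL²), so E_1 = h²/(8m_eL²) = (6.626×10^-34)²/(8·9.109×10^-31·(3.61×10^-10 m)²) = 4.623×10^-19 J.
Converting, E_1 = 4.623×10^-19 J / (1.602×10^-19 J/eV) = 2.89 eV.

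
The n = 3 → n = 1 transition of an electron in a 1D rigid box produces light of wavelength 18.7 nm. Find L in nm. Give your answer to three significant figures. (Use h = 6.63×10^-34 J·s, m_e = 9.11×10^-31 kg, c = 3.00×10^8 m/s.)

L = 0.213 nm

The photon carries ΔE = hc/λ = 6.63×10^-34·3.00×10^8/1.87×10^-8 m = 1.064×10^-17 J.
Since ΔE = (3² − 1²)E_1, E_1 = 1.330×10^-18 J, and L = h/√(8m_eE_1) = 2.13×10^-10 m = 0.213 nm.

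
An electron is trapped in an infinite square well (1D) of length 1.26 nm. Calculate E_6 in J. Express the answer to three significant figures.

For an infinite well E_n = n²h²/(8m_eL²), so E_1 = h²/(8m_eL²) = (6.626×10^-34)²/(8·9.109×10^-31·(1.26×10^-9 m)²) = 3.795×10^-20 J.
Then E_6 = 6²·E_1 = 36·3.795×10^-20 J = 1.37×10^-18 J.

E_6 = 1.37×10^-18 J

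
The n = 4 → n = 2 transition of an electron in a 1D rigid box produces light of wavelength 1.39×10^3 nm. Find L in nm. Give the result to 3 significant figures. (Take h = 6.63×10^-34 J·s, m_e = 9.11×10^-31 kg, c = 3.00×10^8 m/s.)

The photon carries ΔE = hc/λ = 6.63×10^-34·3.00×10^8/1.39×10^-6 m = 1.431×10^-19 J.
Since ΔE = (4² − 2²)E_1, E_1 = 1.193×10^-20 J, and L = h/√(8m_eE_1) = 2.25×10^-9 m = 2.25 nm.

L = 2.25 nm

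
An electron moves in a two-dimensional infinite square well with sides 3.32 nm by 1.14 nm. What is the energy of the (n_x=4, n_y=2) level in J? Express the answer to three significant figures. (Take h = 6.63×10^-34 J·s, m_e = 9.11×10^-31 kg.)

E = 2.73×10^-19 J

For a 2D rectangular well E = (h²/8m_e)·Σ n_i²/L_i² = (6.63×10^-34)²/(8·9.11×10^-31) · [4²/(3.32 nm)² + 2²/(1.14 nm)²].
Evaluating gives E = 2.73×10^-19 J.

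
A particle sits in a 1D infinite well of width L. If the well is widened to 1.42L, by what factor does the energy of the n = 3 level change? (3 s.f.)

0.496

E_n ∝ 1/L², so the energy scales by 1/1.42² = 0.496.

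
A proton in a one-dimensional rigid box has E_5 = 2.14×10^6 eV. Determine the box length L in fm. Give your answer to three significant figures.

L = 48.9 fm

From E_n = n²h²/(8m_pL²), L = n·h/√(8m_pE_n).
E_5 = 2.14×10^6 eV = 3.428×10^-13 J, so L = 5·6.626×10^-34/√(8·1.673×10^-27·3.428×10^-13) = 4.89×10^-14 m = 48.9 fm.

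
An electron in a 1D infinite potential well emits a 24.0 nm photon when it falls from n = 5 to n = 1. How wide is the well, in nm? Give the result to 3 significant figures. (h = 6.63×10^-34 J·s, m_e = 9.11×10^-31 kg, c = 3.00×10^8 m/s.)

L = 0.418 nm

The photon carries ΔE = hc/λ = 6.63×10^-34·3.00×10^8/2.40×10^-8 m = 8.287×10^-18 J.
Since ΔE = (5² − 1²)E_1, E_1 = 3.453×10^-19 J, and L = h/√(8m_eE_1) = 4.18×10^-10 m = 0.418 nm.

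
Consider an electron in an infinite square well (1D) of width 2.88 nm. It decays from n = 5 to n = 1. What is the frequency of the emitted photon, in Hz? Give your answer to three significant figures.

f = 2.63×10^14 Hz

E_1 = h²/(8m_eL²) = 7.264×10^-21 J and ΔE = (5² − 1²)E_1 = 1.743×10^-19 J.
f = ΔE/h = 1.743×10^-19/6.626×10^-34 = 2.63×10^14 Hz.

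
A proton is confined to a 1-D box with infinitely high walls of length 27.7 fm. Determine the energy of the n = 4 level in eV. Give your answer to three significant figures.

For an infinite well E_n = n²h²/(8m_pL²), so E_1 = h²/(8m_pL²) = (6.626×10^-34)²/(8·1.673×10^-27·(2.77×10^-14 m)²) = 4.275×10^-14 J.
Then E_4 = 4²·E_1 = 16·4.275×10^-14 J = 6.840×10^-13 J.
Converting, E_4 = 6.840×10^-13 J / (1.602×10^-19 J/eV) = 4.27×10^6 eV.

E_4 = 4.27×10^6 eV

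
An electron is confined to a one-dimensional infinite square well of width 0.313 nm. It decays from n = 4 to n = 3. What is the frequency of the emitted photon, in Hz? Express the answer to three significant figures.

E_1 = h²/(8m_eL²) = 6.150×10^-19 J and ΔE = (4² − 3²)E_1 = 4.305×10^-18 J.
f = ΔE/h = 4.305×10^-18/6.626×10^-34 = 6.50×10^15 Hz.

f = 6.50×10^15 Hz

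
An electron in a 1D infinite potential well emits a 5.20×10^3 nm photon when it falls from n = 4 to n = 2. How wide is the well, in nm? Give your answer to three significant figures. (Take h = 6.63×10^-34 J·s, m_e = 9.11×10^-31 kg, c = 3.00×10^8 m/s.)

L = 4.35 nm

The photon carries ΔE = hc/λ = 6.63×10^-34·3.00×10^8/5.20×10^-6 m = 3.825×10^-20 J.
Since ΔE = (4² − 2²)E_1, E_1 = 3.188×10^-21 J, and L = h/√(8m_eE_1) = 4.35×10^-9 m = 4.35 nm.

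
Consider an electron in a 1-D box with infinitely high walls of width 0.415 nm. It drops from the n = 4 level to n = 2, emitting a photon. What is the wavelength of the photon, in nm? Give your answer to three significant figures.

λ = 47.3 nm

E_1 = h²/(8m_eL²) = 3.498×10^-19 J, so ΔE = (4² − 2²)E_1 = 4.198×10^-18 J.
λ = hc/ΔE = (6.626×10^-34·2.998×10^8)/4.198×10^-18 = 4.73×10^-8 m = 47.3 nm.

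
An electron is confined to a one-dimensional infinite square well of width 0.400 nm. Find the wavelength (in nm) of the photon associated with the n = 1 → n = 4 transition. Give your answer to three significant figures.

E_1 = h²/(8m_eL²) = 3.765×10^-19 J, so ΔE = (4² − 1²)E_1 = 5.647×10^-18 J.
λ = hc/ΔE = (6.626×10^-34·2.998×10^8)/5.647×10^-18 = 3.52×10^-8 m = 35.2 nm.

λ = 35.2 nm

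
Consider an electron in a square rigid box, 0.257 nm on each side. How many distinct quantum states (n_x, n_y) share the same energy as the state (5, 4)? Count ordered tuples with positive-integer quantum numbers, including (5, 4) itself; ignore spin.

degeneracy = 2

The level has n_x² + n_y² = 41. The ordered positive-integer solutions are (4, 5), (5, 4).
That gives 2 states.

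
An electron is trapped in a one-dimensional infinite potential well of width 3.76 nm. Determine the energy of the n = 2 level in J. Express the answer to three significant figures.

E_2 = 1.70×10^-20 J

For an infinite well E_n = n²h²/(8m_eL²), so E_1 = h²/(8m_eL²) = (6.626×10^-34)²/(8·9.109×10^-31·(3.76×10^-9 m)²) = 4.262×10^-21 J.
Then E_2 = 2²·E_1 = 4·4.262×10^-21 J = 1.70×10^-20 J.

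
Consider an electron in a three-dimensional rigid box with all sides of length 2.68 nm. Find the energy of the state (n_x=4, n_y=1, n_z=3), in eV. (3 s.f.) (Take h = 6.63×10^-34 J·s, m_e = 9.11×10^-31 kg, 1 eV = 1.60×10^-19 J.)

E = 1.36 eV

For a 3D rectangular well E = (h²/8m_e)·Σ n_i²/L_i² = (6.63×10^-34)²/(8·9.11×10^-31) · [4²/(2.68 nm)² + 1²/(2.68 nm)² + 3²/(2.68 nm)²].
Evaluating gives E = 2.183×10^-19 J = 1.36 eV.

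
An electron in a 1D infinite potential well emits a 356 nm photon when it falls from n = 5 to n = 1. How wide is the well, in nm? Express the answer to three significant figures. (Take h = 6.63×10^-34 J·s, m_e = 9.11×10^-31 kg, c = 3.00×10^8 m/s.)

L = 1.61 nm

The photon carries ΔE = hc/λ = 6.63×10^-34·3.00×10^8/3.56×10^-7 m = 5.587×10^-19 J.
Since ΔE = (5² − 1²)E_1, E_1 = 2.328×10^-20 J, and L = h/√(8m_eE_1) = 1.61×10^-9 m = 1.61 nm.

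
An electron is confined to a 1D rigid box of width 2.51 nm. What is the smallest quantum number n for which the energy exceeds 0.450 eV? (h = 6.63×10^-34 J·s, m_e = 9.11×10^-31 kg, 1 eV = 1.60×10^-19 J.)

n = 3

E_1 = h²/(8m_eL²) = 9.574×10^-21 J = 0.05984 eV.
Need n² > 0.450/0.05984 = 7.520, i.e. n > 2.742.
The smallest integer satisfying this is n = 3.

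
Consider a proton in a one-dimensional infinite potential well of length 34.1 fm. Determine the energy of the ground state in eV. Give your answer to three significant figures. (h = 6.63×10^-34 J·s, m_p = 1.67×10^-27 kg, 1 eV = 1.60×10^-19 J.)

For an infinite well E_n = n²h²/(8m_pL²), so E_1 = h²/(8m_pL²) = (6.63×10^-34)²/(8·1.67×10^-27·(3.41×10^-14 m)²) = 2.830×10^-14 J.
Converting, E_1 = 2.830×10^-14 J / (1.60×10^-19 J/eV) = 1.77×10^5 eV.

E_1 = 1.77×10^5 eV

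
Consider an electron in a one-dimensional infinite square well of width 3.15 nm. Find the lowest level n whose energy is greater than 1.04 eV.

n = 6

E_1 = h²/(8m_eL²) = 6.072×10^-21 J = 0.03790 eV.
Need n² > 1.04/0.03790 = 27.44, i.e. n > 5.238.
The smallest integer satisfying this is n = 6.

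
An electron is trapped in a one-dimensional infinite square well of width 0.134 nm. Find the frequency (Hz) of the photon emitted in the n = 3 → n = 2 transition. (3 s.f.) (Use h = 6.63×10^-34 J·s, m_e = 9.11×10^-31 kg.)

E_1 = h²/(8m_eL²) = 3.359×10^-18 J and ΔE = (3² − 2²)E_1 = 1.680×10^-17 J.
f = ΔE/h = 1.680×10^-17/6.63×10^-34 = 2.53×10^16 Hz.

f = 2.53×10^16 Hz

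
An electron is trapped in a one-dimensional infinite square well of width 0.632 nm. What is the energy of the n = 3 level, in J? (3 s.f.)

E_3 = 1.36×10^-18 J

For an infinite well E_n = n²h²/(8m_eL²), so E_1 = h²/(8m_eL²) = (6.626×10^-34)²/(8·9.109×10^-31·(6.32×10^-10 m)²) = 1.508×10^-19 J.
Then E_3 = 3²·E_1 = 9·1.508×10^-19 J = 1.36×10^-18 J.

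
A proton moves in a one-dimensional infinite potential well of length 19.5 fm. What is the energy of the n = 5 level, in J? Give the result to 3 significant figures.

E_5 = 2.16×10^-12 J

For an infinite well E_n = n²h²/(8m_pL²), so E_1 = h²/(8m_pL²) = (6.626×10^-34)²/(8·1.673×10^-27·(1.95×10^-14 m)²) = 8.627×10^-14 J.
Then E_5 = 5²·E_1 = 25·8.627×10^-14 J = 2.16×10^-12 J.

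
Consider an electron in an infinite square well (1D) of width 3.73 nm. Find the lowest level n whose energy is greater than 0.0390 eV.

n = 2

E_1 = h²/(8m_eL²) = 4.330×10^-21 J = 0.02703 eV.
Need n² > 0.0390/0.02703 = 1.443, i.e. n > 1.201.
The smallest integer satisfying this is n = 2.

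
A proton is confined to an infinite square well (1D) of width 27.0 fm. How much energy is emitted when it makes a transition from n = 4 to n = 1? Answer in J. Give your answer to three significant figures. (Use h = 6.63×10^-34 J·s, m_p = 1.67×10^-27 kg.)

E_1 = h²/(8m_pL²) = 4.513×10^-14 J.
|ΔE| = |4² − 1²|·E_1 = 15·4.513×10^-14 J = 6.77×10^-13 J.

|ΔE| = 6.77×10^-13 J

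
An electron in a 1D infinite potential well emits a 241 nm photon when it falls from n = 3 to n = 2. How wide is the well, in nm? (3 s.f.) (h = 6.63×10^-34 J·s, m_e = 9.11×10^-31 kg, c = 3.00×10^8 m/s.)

The photon carries ΔE = hc/λ = 6.63×10^-34·3.00×10^8/2.41×10^-7 m = 8.253×10^-19 J.
Since ΔE = (3² − 2²)E_1, E_1 = 1.651×10^-19 J, and L = h/√(8m_eE_1) = 6.04×10^-10 m = 0.604 nm.

L = 0.604 nm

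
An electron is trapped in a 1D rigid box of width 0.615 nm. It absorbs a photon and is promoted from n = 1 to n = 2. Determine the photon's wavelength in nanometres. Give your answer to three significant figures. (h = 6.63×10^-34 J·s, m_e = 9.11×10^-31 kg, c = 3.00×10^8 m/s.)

E_1 = h²/(8m_eL²) = 1.595×10^-19 J, so ΔE = (2² − 1²)E_1 = 4.785×10^-19 J.
λ = hc/ΔE = (6.63×10^-34·3.00×10^8)/4.785×10^-19 = 4.16×10^-7 m = 416 nm.

λ = 416 nm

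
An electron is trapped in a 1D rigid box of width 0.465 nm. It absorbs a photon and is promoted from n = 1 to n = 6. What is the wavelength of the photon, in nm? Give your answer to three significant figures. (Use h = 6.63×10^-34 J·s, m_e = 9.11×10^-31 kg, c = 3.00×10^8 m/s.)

E_1 = h²/(8m_eL²) = 2.789×10^-19 J, so ΔE = (6² − 1²)E_1 = 9.762×10^-18 J.
λ = hc/ΔE = (6.63×10^-34·3.00×10^8)/9.762×10^-18 = 2.04×10^-8 m = 20.4 nm.

λ = 20.4 nm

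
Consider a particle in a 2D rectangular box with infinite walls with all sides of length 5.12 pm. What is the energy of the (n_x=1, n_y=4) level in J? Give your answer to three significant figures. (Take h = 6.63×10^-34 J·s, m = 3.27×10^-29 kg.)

E = 1.09×10^-15 J

For a 2D rectangular well E = (h²/8m)·Σ n_i²/L_i² = (6.63×10^-34)²/(8·3.27×10^-29) · [1²/(5.12 pm)² + 4²/(5.12 pm)²].
Evaluating gives E = 1.09×10^-15 J.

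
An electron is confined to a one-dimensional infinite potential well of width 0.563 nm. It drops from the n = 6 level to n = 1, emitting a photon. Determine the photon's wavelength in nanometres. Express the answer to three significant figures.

λ = 29.9 nm

E_1 = h²/(8m_eL²) = 1.901×10^-19 J, so ΔE = (6² − 1²)E_1 = 6.654×10^-18 J.
λ = hc/ΔE = (6.626×10^-34·2.998×10^8)/6.654×10^-18 = 2.99×10^-8 m = 29.9 nm.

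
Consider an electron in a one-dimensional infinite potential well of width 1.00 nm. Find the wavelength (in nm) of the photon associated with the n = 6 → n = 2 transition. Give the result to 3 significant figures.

E_1 = h²/(8m_eL²) = 6.025×10^-20 J, so ΔE = (6² − 2²)E_1 = 1.928×10^-18 J.
λ = hc/ΔE = (6.626×10^-34·2.998×10^8)/1.928×10^-18 = 1.03×10^-7 m = 103 nm.

λ = 103 nm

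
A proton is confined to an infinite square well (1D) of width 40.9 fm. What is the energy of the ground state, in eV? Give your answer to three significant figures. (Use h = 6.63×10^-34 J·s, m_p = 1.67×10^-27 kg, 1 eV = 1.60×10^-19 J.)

E_1 = 1.23×10^5 eV

For an infinite well E_n = n²h²/(8m_pL²), so E_1 = h²/(8m_pL²) = (6.63×10^-34)²/(8·1.67×10^-27·(4.09×10^-14 m)²) = 1.967×10^-14 J.
Converting, E_1 = 1.967×10^-14 J / (1.60×10^-19 J/eV) = 1.23×10^5 eV.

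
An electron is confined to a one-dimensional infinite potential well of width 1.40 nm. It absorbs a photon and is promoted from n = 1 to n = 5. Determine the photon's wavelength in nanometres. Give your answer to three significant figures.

λ = 269 nm

E_1 = h²/(8m_eL²) = 3.074×10^-20 J, so ΔE = (5² − 1²)E_1 = 7.378×10^-19 J.
λ = hc/ΔE = (6.626×10^-34·2.998×10^8)/7.378×10^-19 = 2.69×10^-7 m = 269 nm.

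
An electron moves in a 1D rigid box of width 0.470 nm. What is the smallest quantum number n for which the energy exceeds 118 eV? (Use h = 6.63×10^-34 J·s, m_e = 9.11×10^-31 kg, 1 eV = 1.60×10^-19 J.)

n = 9

E_1 = h²/(8m_eL²) = 2.730×10^-19 J = 1.706 eV.
Need n² > 118/1.706 = 69.17, i.e. n > 8.317.
The smallest integer satisfying this is n = 9.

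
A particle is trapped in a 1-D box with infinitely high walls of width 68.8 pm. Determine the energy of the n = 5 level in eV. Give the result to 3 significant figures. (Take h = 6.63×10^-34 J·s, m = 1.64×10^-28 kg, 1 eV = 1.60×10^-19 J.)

For an infinite well E_n = n²h²/(8mL²), so E_1 = h²/(8mL²) = (6.63×10^-34)²/(8·1.64×10^-28·(6.88×10^-11 m)²) = 7.078×10^-20 J.
Then E_5 = 5²·E_1 = 25·7.078×10^-20 J = 1.770×10^-18 J.
Converting, E_5 = 1.770×10^-18 J / (1.60×10^-19 J/eV) = 11.1 eV.

E_5 = 11.1 eV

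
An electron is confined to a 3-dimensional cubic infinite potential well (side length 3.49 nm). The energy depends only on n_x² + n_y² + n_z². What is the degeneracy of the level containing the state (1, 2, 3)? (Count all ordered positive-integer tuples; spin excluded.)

degeneracy = 6

The level has n_x² + n_y² + n_z² = 14. The ordered positive-integer solutions are (1, 2, 3), (1, 3, 2), (2, 1, 3), (2, 3, 1), (3, 1, 2), (3, 2, 1).
That gives 6 states.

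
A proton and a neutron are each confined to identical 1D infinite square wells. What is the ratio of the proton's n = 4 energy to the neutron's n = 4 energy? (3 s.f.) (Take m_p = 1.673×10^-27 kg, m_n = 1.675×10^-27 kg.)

E_n ∝ 1/m at fixed n and L, so the ratio is m_n/m_p = 1.675×10^-27/1.673×10^-27 = 1.00.

1.00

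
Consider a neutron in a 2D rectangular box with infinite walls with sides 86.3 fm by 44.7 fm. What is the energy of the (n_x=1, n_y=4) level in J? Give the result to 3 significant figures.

E = 2.67×10^-13 J

For a 2D rectangular well E = (h²/8m_n)·Σ n_i²/L_i² = (6.626×10^-34)²/(8·1.675×10^-27) · [1²/(86.3 fm)² + 4²/(44.7 fm)²].
Evaluating gives E = 2.67×10^-13 J.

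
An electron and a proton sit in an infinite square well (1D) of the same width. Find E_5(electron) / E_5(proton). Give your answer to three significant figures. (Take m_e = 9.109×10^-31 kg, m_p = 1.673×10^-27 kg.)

E_n ∝ 1/m at fixed n and L, so the ratio is m_p/m_e = 1.673×10^-27/9.109×10^-31 = 1.84×10^3.

1.84×10^3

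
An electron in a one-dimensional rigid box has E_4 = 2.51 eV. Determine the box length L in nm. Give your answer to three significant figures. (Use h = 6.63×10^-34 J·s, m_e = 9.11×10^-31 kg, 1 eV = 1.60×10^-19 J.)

L = 1.55 nm

From E_n = n²h²/(8m_eL²), L = n·h/√(8m_eE_n).
E_4 = 2.51 eV = 4.016×10^-19 J, so L = 4·6.63×10^-34/√(8·9.11×10^-31·4.016×10^-19) = 1.55×10^-9 m = 1.55 nm.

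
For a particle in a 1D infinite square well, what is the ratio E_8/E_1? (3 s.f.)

E_n ∝ n², so E_8/E_1 = 8²/1² = 64/1 = 64.0.

64.0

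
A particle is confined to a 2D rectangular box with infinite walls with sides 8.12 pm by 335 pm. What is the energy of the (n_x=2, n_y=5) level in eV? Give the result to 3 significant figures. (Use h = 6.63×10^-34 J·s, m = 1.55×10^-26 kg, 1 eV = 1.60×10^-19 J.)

E = 1.35 eV

For a 2D rectangular well E = (h²/8m)·Σ n_i²/L_i² = (6.63×10^-34)²/(8·1.55×10^-26) · [2²/(8.12 pm)² + 5²/(335 pm)²].
Evaluating gives E = 2.158×10^-19 J = 1.35 eV.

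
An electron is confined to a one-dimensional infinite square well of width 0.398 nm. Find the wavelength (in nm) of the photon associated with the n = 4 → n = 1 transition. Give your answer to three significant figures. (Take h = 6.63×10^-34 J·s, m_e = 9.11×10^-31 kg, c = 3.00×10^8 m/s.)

E_1 = h²/(8m_eL²) = 3.808×10^-19 J, so ΔE = (4² − 1²)E_1 = 5.712×10^-18 J.
λ = hc/ΔE = (6.63×10^-34·3.00×10^8)/5.712×10^-18 = 3.48×10^-8 m = 34.8 nm.

λ = 34.8 nm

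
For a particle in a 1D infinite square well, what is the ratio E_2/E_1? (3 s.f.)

E_n ∝ n², so E_2/E_1 = 2²/1² = 4/1 = 4.00.

4.00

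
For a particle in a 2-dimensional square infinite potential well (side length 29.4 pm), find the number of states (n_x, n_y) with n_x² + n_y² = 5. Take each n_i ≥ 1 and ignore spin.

degeneracy = 2

The level has n_x² + n_y² = 5. The ordered positive-integer solutions are (1, 2), (2, 1).
That gives 2 states.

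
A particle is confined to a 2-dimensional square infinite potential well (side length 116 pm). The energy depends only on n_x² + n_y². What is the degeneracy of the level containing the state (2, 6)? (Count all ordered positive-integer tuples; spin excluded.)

The level has n_x² + n_y² = 40. The ordered positive-integer solutions are (2, 6), (6, 2).
That gives 2 states.

degeneracy = 2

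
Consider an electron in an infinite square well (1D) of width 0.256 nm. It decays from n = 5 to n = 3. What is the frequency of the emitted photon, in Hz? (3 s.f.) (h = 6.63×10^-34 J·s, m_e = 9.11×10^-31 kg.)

E_1 = h²/(8m_eL²) = 9.203×10^-19 J and ΔE = (5² − 3²)E_1 = 1.472×10^-17 J.
f = ΔE/h = 1.472×10^-17/6.63×10^-34 = 2.22×10^16 Hz.

f = 2.22×10^16 Hz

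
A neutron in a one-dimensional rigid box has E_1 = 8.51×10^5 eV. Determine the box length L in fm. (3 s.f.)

L = 15.5 fm

From E_n = n²h²/(8m_nL²), L = n·h/√(8m_nE_n).
E_1 = 8.51×10^5 eV = 1.363×10^-13 J, so L = 1·6.626×10^-34/√(8·1.675×10^-27·1.363×10^-13) = 1.55×10^-14 m = 15.5 fm.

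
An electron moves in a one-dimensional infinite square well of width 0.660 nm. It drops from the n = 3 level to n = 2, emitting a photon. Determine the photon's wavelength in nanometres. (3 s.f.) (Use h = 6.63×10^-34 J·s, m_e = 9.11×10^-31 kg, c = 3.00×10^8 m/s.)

λ = 287 nm

E_1 = h²/(8m_eL²) = 1.385×10^-19 J, so ΔE = (3² − 2²)E_1 = 6.925×10^-19 J.
λ = hc/ΔE = (6.63×10^-34·3.00×10^8)/6.925×10^-19 = 2.87×10^-7 m = 287 nm.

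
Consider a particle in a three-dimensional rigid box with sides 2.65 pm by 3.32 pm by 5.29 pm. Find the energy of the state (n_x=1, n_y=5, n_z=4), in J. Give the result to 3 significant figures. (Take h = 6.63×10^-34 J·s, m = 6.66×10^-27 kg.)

For a 3D rectangular well E = (h²/8m)·Σ n_i²/L_i² = (6.63×10^-34)²/(8·6.66×10^-27) · [1²/(2.65 pm)² + 5²/(3.32 pm)² + 4²/(5.29 pm)²].
Evaluating gives E = 2.46×10^-17 J.

E = 2.46×10^-17 J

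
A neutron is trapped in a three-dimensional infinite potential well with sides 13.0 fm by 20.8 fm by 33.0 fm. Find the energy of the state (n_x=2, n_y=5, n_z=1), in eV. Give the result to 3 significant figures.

For a 3D rectangular well E = (h²/8m_n)·Σ n_i²/L_i² = (6.626×10^-34)²/(8·1.675×10^-27) · [2²/(13.0 fm)² + 5²/(20.8 fm)² + 1²/(33.0 fm)²].
Evaluating gives E = 2.699×10^-12 J = 1.68×10^7 eV.

E = 1.68×10^7 eV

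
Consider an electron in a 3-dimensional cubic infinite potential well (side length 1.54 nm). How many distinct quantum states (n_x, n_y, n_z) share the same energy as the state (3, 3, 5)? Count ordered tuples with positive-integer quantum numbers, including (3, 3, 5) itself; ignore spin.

The level has n_x² + n_y² + n_z² = 43. The ordered positive-integer solutions are (3, 3, 5), (3, 5, 3), (5, 3, 3).
That gives 3 states.

degeneracy = 3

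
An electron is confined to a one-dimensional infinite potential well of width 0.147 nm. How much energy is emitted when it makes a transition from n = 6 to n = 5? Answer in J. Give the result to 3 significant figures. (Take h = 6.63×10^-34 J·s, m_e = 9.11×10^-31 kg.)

E_1 = h²/(8m_eL²) = 2.791×10^-18 J.
|ΔE| = |6² − 5²|·E_1 = 11·2.791×10^-18 J = 3.07×10^-17 J.

|ΔE| = 3.07×10^-17 J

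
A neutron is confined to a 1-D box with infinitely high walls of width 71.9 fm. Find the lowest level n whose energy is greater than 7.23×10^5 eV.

E_1 = h²/(8m_nL²) = 6.338×10^-15 J = 3.956×10^4 eV.
Need n² > 7.23×10^5/3.956×10^4 = 18.28, i.e. n > 4.276.
The smallest integer satisfying this is n = 5.

n = 5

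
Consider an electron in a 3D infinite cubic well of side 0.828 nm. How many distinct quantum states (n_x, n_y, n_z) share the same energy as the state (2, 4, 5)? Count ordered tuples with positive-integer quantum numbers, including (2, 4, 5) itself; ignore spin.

The level has n_x² + n_y² + n_z² = 45. The ordered positive-integer solutions are (2, 4, 5), (2, 5, 4), (4, 2, 5), (4, 5, 2), (5, 2, 4), (5, 4, 2).
That gives 6 states.

degeneracy = 6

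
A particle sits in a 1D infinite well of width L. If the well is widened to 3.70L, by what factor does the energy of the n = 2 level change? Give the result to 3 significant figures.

E_n ∝ 1/L², so the energy scales by 1/3.70² = 0.0730.

0.0730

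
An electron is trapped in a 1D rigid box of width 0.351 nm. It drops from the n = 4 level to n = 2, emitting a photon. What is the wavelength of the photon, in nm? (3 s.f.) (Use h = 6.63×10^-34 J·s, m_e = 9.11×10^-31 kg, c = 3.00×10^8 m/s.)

E_1 = h²/(8m_eL²) = 4.896×10^-19 J, so ΔE = (4² − 2²)E_1 = 5.875×10^-18 J.
λ = hc/ΔE = (6.63×10^-34·3.00×10^8)/5.875×10^-18 = 3.39×10^-8 m = 33.9 nm.

λ = 33.9 nm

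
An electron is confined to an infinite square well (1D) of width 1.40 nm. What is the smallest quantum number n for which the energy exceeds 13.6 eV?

E_1 = h²/(8m_eL²) = 3.074×10^-20 J = 0.1919 eV.
Need n² > 13.6/0.1919 = 70.87, i.e. n > 8.418.
The smallest integer satisfying this is n = 9.

n = 9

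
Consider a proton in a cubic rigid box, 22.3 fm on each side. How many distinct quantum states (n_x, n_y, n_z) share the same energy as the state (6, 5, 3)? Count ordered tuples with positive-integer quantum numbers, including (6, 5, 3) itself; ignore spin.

The level has n_x² + n_y² + n_z² = 70. The ordered positive-integer solutions are (3, 5, 6), (3, 6, 5), (5, 3, 6), (5, 6, 3), (6, 3, 5), (6, 5, 3).
That gives 6 states.

degeneracy = 6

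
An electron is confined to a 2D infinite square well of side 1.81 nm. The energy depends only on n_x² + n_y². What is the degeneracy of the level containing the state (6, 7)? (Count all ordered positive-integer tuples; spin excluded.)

The level has n_x² + n_y² = 85. The ordered positive-integer solutions are (2, 9), (6, 7), (7, 6), (9, 2).
That gives 4 states.

degeneracy = 4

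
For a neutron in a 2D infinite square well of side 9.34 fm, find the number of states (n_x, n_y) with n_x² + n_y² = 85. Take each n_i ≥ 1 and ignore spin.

The level has n_x² + n_y² = 85. The ordered positive-integer solutions are (2, 9), (6, 7), (7, 6), (9, 2).
That gives 4 states.

degeneracy = 4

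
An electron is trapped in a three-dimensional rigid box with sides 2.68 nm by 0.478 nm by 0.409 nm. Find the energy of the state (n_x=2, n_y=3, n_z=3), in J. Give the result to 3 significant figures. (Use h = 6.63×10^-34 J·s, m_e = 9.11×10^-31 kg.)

For a 3D rectangular well E = (h²/8m_e)·Σ n_i²/L_i² = (6.63×10^-34)²/(8·9.11×10^-31) · [2²/(2.68 nm)² + 3²/(0.478 nm)² + 3²/(0.409 nm)²].
Evaluating gives E = 5.65×10^-18 J.

E = 5.65×10^-18 J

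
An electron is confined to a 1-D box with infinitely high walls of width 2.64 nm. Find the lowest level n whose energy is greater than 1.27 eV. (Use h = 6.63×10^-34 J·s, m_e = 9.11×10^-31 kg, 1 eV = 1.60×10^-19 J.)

n = 5

E_1 = h²/(8m_eL²) = 8.654×10^-21 J = 0.05409 eV.
Need n² > 1.27/0.05409 = 23.48, i.e. n > 4.846.
The smallest integer satisfying this is n = 5.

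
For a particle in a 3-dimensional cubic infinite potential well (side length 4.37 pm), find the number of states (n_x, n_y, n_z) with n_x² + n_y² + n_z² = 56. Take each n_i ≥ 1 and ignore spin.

The level has n_x² + n_y² + n_z² = 56. The ordered positive-integer solutions are (2, 4, 6), (2, 6, 4), (4, 2, 6), (4, 6, 2), (6, 2, 4), (6, 4, 2).
That gives 6 states.

degeneracy = 6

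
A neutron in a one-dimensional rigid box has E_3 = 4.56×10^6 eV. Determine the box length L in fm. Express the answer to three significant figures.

From E_n = n²h²/(8m_nL²), L = n·h/√(8m_nE_n).
E_3 = 4.56×10^6 eV = 7.305×10^-13 J, so L = 3·6.626×10^-34/√(8·1.675×10^-27·7.305×10^-13) = 2.01×10^-14 m = 20.1 fm.

L = 20.1 fm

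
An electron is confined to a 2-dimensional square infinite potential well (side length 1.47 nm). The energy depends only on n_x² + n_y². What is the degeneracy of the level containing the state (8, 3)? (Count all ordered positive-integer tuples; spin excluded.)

The level has n_x² + n_y² = 73. The ordered positive-integer solutions are (3, 8), (8, 3).
That gives 2 states.

degeneracy = 2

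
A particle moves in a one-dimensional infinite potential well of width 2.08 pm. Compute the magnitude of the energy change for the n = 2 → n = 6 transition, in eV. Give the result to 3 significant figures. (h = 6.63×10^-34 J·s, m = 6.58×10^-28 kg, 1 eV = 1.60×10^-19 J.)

|ΔE| = 3.86×10^3 eV

E_1 = h²/(8mL²) = 1.930×10^-17 J.
|ΔE| = |2² − 6²|·E_1 = 32·1.930×10^-17 J = 6.176×10^-16 J = 3.86×10^3 eV.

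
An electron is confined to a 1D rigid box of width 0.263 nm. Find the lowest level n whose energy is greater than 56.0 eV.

E_1 = h²/(8m_eL²) = 8.710×10^-19 J = 5.437 eV.
Need n² > 56.0/5.437 = 10.30, i.e. n > 3.209.
The smallest integer satisfying this is n = 4.

n = 4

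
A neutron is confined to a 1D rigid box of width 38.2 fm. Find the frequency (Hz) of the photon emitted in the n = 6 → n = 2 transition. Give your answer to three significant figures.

f = 1.08×10^21 Hz

E_1 = h²/(8m_nL²) = 2.245×10^-14 J and ΔE = (6² − 2²)E_1 = 7.184×10^-13 J.
f = ΔE/h = 7.184×10^-13/6.626×10^-34 = 1.08×10^21 Hz.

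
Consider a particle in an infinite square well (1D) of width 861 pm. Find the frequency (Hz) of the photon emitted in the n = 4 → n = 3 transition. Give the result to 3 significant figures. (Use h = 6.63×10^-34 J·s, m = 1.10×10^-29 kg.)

E_1 = h²/(8mL²) = 6.738×10^-21 J and ΔE = (4² − 3²)E_1 = 4.717×10^-20 J.
f = ΔE/h = 4.717×10^-20/6.63×10^-34 = 7.11×10^13 Hz.

f = 7.11×10^13 Hz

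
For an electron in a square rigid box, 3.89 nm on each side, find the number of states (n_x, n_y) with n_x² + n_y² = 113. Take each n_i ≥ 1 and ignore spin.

The level has n_x² + n_y² = 113. The ordered positive-integer solutions are (7, 8), (8, 7).
That gives 2 states.

degeneracy = 2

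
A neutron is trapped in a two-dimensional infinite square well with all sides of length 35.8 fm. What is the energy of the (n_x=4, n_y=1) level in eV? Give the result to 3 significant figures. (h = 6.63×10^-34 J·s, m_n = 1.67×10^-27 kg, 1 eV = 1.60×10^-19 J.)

E = 2.73×10^6 eV

For a 2D rectangular well E = (h²/8m_n)·Σ n_i²/L_i² = (6.63×10^-34)²/(8·1.67×10^-27) · [4²/(35.8 fm)² + 1²/(35.8 fm)²].
Evaluating gives E = 4.364×10^-13 J = 2.73×10^6 eV.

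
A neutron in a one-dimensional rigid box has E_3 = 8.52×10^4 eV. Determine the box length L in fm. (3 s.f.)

From E_n = n²h²/(8m_nL²), L = n·h/√(8m_nE_n).
E_3 = 8.52×10^4 eV = 1.365×10^-14 J, so L = 3·6.626×10^-34/√(8·1.675×10^-27·1.365×10^-14) = 1.47×10^-13 m = 147 fm.

L = 147 fm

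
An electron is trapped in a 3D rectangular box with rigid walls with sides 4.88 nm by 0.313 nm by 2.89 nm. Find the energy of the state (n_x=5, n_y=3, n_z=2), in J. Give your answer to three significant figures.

For a 3D rectangular well E = (h²/8m_e)·Σ n_i²/L_i² = (6.626×10^-34)²/(8·9.109×10^-31) · [5²/(4.88 nm)² + 3²/(0.313 nm)² + 2²/(2.89 nm)²].
Evaluating gives E = 5.63×10^-18 J.

E = 5.63×10^-18 J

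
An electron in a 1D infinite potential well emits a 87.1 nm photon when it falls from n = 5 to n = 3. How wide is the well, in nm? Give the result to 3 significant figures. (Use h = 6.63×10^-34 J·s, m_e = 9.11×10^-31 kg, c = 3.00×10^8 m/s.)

L = 0.650 nm

The photon carries ΔE = hc/λ = 6.63×10^-34·3.00×10^8/8.71×10^-8 m = 2.284×10^-18 J.
Since ΔE = (5² − 3²)E_1, E_1 = 1.427×10^-19 J, and L = h/√(8m_eE_1) = 6.50×10^-10 m = 0.650 nm.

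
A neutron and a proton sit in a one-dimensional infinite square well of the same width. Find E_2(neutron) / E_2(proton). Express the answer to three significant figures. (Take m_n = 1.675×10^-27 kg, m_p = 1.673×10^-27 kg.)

0.999

E_n ∝ 1/m at fixed n and L, so the ratio is m_p/m_n = 1.673×10^-27/1.675×10^-27 = 0.999.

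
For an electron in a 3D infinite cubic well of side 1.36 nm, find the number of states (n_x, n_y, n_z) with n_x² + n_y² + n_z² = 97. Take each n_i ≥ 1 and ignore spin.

degeneracy = 3

The level has n_x² + n_y² + n_z² = 97. The ordered positive-integer solutions are (5, 6, 6), (6, 5, 6), (6, 6, 5).
That gives 3 states.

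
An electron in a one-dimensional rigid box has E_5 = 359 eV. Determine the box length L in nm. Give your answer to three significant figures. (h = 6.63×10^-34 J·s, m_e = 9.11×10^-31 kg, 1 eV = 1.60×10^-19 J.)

L = 0.162 nm

From E_n = n²h²/(8m_eL²), L = n·h/√(8m_eE_n).
E_5 = 359 eV = 5.744×10^-17 J, so L = 5·6.63×10^-34/√(8·9.11×10^-31·5.744×10^-17) = 1.62×10^-10 m = 0.162 nm.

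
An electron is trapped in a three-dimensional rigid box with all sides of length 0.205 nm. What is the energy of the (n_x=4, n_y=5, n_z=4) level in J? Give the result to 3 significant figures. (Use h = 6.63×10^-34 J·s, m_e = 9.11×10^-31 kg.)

For a 3D rectangular well E = (h²/8m_e)·Σ n_i²/L_i² = (6.63×10^-34)²/(8·9.11×10^-31) · [4²/(0.205 nm)² + 5²/(0.205 nm)² + 4²/(0.205 nm)²].
Evaluating gives E = 8.18×10^-17 J.

E = 8.18×10^-17 J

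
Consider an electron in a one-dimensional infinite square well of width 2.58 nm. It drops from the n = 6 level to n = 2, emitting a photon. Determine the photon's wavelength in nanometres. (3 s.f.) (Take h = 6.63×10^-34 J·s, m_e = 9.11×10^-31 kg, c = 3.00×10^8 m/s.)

E_1 = h²/(8m_eL²) = 9.061×10^-21 J, so ΔE = (6² − 2²)E_1 = 2.900×10^-19 J.
λ = hc/ΔE = (6.63×10^-34·3.00×10^8)/2.900×10^-19 = 6.86×10^-7 m = 686 nm.

λ = 686 nm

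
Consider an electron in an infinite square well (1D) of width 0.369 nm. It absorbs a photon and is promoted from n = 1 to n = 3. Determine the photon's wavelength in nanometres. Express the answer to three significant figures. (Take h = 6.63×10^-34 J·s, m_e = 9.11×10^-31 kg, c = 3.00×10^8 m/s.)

E_1 = h²/(8m_eL²) = 4.430×10^-19 J, so ΔE = (3² − 1²)E_1 = 3.544×10^-18 J.
λ = hc/ΔE = (6.63×10^-34·3.00×10^8)/3.544×10^-18 = 5.61×10^-8 m = 56.1 nm.

λ = 56.1 nm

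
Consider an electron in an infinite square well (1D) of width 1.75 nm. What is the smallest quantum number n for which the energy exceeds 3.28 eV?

n = 6

E_1 = h²/(8m_eL²) = 1.967×10^-20 J = 0.1228 eV.
Need n² > 3.28/0.1228 = 26.71, i.e. n > 5.168.
The smallest integer satisfying this is n = 6.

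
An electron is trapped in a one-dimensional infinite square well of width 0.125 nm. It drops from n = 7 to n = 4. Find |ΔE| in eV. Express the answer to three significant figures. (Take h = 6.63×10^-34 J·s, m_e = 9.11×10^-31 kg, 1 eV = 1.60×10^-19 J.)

|ΔE| = 796 eV

E_1 = h²/(8m_eL²) = 3.860×10^-18 J.
|ΔE| = |7² − 4²|·E_1 = 33·3.860×10^-18 J = 1.274×10^-16 J = 796 eV.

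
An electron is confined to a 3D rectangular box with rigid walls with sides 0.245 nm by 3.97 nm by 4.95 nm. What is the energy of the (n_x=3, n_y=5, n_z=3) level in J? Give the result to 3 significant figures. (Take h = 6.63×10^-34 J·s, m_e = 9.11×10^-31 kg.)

E = 9.16×10^-18 J

For a 3D rectangular well E = (h²/8m_e)·Σ n_i²/L_i² = (6.63×10^-34)²/(8·9.11×10^-31) · [3²/(0.245 nm)² + 5²/(3.97 nm)² + 3²/(4.95 nm)²].
Evaluating gives E = 9.16×10^-18 J.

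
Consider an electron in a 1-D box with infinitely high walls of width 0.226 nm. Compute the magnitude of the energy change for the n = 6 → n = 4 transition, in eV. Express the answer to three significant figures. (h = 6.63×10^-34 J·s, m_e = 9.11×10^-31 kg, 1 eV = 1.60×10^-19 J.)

E_1 = h²/(8m_eL²) = 1.181×10^-18 J.
|ΔE| = |6² − 4²|·E_1 = 20·1.181×10^-18 J = 2.362×10^-17 J = 148 eV.

|ΔE| = 148 eV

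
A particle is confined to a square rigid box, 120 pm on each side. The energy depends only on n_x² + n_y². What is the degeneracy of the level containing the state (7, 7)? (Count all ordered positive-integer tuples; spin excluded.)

degeneracy = 1

The level has n_x² + n_y² = 98. The ordered positive-integer solutions are (7, 7).
That gives 1 state.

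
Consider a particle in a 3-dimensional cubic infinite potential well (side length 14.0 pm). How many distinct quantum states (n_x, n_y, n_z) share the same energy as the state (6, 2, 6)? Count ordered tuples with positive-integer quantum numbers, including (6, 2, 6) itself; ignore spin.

The level has n_x² + n_y² + n_z² = 76. The ordered positive-integer solutions are (2, 6, 6), (6, 2, 6), (6, 6, 2).
That gives 3 states.

degeneracy = 3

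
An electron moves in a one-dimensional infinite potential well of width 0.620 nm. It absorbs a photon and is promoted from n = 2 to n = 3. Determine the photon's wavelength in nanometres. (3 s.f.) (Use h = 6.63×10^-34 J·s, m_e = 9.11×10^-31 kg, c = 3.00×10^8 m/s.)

λ = 254 nm

E_1 = h²/(8m_eL²) = 1.569×10^-19 J, so ΔE = (3² − 2²)E_1 = 7.845×10^-19 J.
λ = hc/ΔE = (6.63×10^-34·3.00×10^8)/7.845×10^-19 = 2.54×10^-7 m = 254 nm.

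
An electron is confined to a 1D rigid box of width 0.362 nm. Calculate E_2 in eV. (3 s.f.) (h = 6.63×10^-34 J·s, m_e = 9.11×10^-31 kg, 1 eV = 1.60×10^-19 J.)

E_2 = 11.5 eV

For an infinite well E_n = n²h²/(8m_eL²), so E_1 = h²/(8m_eL²) = (6.63×10^-34)²/(8·9.11×10^-31·(3.62×10^-10 m)²) = 4.603×10^-19 J.
Then E_2 = 2²·E_1 = 4·4.603×10^-19 J = 1.841×10^-18 J.
Converting, E_2 = 1.841×10^-18 J / (1.60×10^-19 J/eV) = 11.5 eV.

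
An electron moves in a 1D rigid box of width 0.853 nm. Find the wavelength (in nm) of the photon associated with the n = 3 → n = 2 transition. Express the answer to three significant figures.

E_1 = h²/(8m_eL²) = 8.280×10^-20 J, so ΔE = (3² − 2²)E_1 = 4.140×10^-19 J.
λ = hc/ΔE = (6.626×10^-34·2.998×10^8)/4.140×10^-19 = 4.80×10^-7 m = 480 nm.

λ = 480 nm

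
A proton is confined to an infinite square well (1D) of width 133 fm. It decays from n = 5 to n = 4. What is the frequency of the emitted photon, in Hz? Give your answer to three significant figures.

f = 2.52×10^19 Hz

E_1 = h²/(8m_pL²) = 1.854×10^-15 J and ΔE = (5² − 4²)E_1 = 1.669×10^-14 J.
f = ΔE/h = 1.669×10^-14/6.626×10^-34 = 2.52×10^19 Hz.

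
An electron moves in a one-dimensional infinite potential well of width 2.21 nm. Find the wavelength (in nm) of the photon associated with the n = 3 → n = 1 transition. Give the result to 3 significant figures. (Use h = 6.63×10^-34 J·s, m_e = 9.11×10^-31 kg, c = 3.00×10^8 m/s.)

E_1 = h²/(8m_eL²) = 1.235×10^-20 J, so ΔE = (3² − 1²)E_1 = 9.880×10^-20 J.
λ = hc/ΔE = (6.63×10^-34·3.00×10^8)/9.880×10^-20 = 2.01×10^-6 m = 2.01×10^3 nm.

λ = 2.01×10^3 nm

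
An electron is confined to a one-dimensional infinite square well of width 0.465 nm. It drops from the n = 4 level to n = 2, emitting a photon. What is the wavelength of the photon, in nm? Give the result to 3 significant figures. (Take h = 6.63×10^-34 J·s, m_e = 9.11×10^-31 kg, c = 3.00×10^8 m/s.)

E_1 = h²/(8m_eL²) = 2.789×10^-19 J, so ΔE = (4² − 2²)E_1 = 3.347×10^-18 J.
λ = hc/ΔE = (6.63×10^-34·3.00×10^8)/3.347×10^-18 = 5.94×10^-8 m = 59.4 nm.

λ = 59.4 nm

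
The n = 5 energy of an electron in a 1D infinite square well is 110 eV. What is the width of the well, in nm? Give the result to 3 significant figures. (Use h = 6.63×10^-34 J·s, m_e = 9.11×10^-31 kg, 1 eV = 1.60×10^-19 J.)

L = 0.293 nm

From E_n = n²h²/(8m_eL²), L = n·h/√(8m_eE_n).
E_5 = 110 eV = 1.760×10^-17 J, so L = 5·6.63×10^-34/√(8·9.11×10^-31·1.760×10^-17) = 2.93×10^-10 m = 0.293 nm.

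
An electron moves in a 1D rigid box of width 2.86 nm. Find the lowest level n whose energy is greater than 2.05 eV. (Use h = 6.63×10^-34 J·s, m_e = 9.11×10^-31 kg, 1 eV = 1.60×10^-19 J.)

n = 7

E_1 = h²/(8m_eL²) = 7.374×10^-21 J = 0.04609 eV.
Need n² > 2.05/0.04609 = 44.48, i.e. n > 6.669.
The smallest integer satisfying this is n = 7.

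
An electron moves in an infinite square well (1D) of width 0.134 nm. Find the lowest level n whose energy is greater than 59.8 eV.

E_1 = h²/(8m_eL²) = 3.355×10^-18 J = 20.94 eV.
Need n² > 59.8/20.94 = 2.856, i.e. n > 1.690.
The smallest integer satisfying this is n = 2.

n = 2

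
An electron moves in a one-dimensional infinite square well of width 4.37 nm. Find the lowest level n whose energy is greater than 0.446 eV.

n = 5

E_1 = h²/(8m_eL²) = 3.155×10^-21 J = 0.01969 eV.
Need n² > 0.446/0.01969 = 22.65, i.e. n > 4.759.
The smallest integer satisfying this is n = 5.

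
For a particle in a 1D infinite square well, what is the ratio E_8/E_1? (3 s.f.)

64.0

E_n ∝ n², so E_8/E_1 = 8²/1² = 64/1 = 64.0.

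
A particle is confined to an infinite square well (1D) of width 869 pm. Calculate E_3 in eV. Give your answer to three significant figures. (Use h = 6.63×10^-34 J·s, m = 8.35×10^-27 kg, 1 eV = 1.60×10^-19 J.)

For an infinite well E_n = n²h²/(8mL²), so E_1 = h²/(8mL²) = (6.63×10^-34)²/(8·8.35×10^-27·(8.69×10^-10 m)²) = 8.714×10^-24 J.
Then E_3 = 3²·E_1 = 9·8.714×10^-24 J = 7.843×10^-23 J.
Converting, E_3 = 7.843×10^-23 J / (1.60×10^-19 J/eV) = 4.90×10^-4 eV.

E_3 = 4.90×10^-4 eV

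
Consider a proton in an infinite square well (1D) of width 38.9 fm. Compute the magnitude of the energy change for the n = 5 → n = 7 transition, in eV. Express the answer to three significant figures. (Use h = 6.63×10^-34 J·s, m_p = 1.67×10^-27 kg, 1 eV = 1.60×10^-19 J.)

E_1 = h²/(8m_pL²) = 2.174×10^-14 J.
|ΔE| = |5² − 7²|·E_1 = 24·2.174×10^-14 J = 5.218×10^-13 J = 3.26×10^6 eV.

|ΔE| = 3.26×10^6 eV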